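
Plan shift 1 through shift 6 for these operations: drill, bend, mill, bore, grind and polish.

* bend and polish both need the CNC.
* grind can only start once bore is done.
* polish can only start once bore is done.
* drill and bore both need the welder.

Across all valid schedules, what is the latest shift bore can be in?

shift 5

Downstream work caps bore at shift 5.
bore at shift 5 is achievable: grind -> shift 6; drill -> shift 1; polish -> shift 6; bend -> shift 1; mill -> shift 1; bore -> shift 5.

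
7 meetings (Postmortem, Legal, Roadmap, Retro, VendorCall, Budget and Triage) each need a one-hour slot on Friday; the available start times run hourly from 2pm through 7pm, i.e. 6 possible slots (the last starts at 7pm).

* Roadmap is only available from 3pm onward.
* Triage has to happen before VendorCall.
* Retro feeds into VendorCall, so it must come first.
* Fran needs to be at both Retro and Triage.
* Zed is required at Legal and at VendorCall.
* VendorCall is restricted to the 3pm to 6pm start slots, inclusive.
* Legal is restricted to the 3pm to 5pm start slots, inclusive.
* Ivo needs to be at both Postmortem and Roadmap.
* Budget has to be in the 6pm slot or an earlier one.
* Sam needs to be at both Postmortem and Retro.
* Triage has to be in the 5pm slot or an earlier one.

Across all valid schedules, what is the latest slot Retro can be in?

5pm

Downstream work caps Retro at 5pm.
Retro at 5pm is achievable: Postmortem in 2pm; VendorCall in 6pm; Retro in 5pm; Roadmap in 3pm; Legal in 3pm; Triage in 2pm; Budget in 2pm.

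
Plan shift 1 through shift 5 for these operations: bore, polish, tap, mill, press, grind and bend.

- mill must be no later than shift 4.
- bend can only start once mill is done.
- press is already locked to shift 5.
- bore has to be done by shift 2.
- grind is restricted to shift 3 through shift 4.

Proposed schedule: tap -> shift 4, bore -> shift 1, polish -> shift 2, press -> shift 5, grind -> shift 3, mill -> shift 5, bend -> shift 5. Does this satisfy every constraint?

No — it violates: mill must be no later than shift 4

bore has to be done by shift 2 — holds.
press is already locked to shift 5 — holds.
bend can only start once mill is done — violated.
grind is restricted to shift 3 through shift 4 — holds.
mill must be no later than shift 4 — violated.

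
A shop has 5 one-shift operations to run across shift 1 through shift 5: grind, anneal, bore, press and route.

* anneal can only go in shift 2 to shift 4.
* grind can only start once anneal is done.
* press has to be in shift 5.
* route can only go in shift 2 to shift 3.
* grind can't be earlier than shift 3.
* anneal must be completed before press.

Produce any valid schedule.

press=shift 5; grind=shift 3; anneal=shift 2; bore=shift 1; route=shift 2

Checking: anneal(shift 2) before grind(shift 3); anneal(shift 2) before press(shift 5); route=shift 2 in [shift 2,shift 3]; press=shift 5 in [shift 5,shift 5]; anneal=shift 2 in [shift 2,shift 4]; grind=shift 3 in [shift 3,shift 5].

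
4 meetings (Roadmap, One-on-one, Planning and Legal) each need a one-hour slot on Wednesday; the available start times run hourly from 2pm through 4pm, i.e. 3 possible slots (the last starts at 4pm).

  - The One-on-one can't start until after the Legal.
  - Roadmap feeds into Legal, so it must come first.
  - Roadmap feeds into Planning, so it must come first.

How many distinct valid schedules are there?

2

Enumerating: One-on-one -> 4pm, Legal -> 3pm, Planning -> 3pm, Roadmap -> 2pm | One-on-one in 4pm; Planning in 4pm; Roadmap in 2pm; Legal in 3pm.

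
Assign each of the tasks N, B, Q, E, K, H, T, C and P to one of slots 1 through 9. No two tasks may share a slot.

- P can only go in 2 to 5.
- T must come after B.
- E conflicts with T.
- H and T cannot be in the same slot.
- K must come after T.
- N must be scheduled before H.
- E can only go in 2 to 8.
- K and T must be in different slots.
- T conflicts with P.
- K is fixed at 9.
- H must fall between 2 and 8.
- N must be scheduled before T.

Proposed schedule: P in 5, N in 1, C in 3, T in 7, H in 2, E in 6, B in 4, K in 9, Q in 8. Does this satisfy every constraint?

T must come after B — holds.
E can only go in 2 to 8 — holds.
N must be scheduled before H — holds.
K is fixed at 9 — holds.
K must come after T — holds.
E conflicts with T — holds.
P can only go in 2 to 5 — holds.
No two tasks may share a slot — holds.
N must be scheduled before T — holds.
T conflicts with P — holds.
H and T cannot be in the same slot — holds.
H must fall between 2 and 8 — holds.
K and T must be in different slots — holds.

Yes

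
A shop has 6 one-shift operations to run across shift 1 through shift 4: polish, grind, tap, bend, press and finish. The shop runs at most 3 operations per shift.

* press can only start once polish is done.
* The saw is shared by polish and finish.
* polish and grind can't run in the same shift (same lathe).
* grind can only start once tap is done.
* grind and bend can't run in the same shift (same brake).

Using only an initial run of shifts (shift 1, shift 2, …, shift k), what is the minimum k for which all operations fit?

2

The precedence chain requires at least 2 distinct shifts.
With at most 3 per shift and 6 operations, at least 2 shifts are needed.
2 works (last occupied shift: shift 2): for example tap in shift 1, finish in shift 2, grind in shift 2, press in shift 2, polish in shift 1, bend in shift 1.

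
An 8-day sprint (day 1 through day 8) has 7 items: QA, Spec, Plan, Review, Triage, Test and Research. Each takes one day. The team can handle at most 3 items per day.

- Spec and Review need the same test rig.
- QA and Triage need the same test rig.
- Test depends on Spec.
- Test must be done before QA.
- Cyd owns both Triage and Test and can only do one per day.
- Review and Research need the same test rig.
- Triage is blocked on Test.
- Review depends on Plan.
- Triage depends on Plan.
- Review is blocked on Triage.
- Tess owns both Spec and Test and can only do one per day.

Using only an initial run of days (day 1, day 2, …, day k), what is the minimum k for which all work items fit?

4

The precedence chain requires at least 4 distinct days.
With at most 3 per day and 7 work items, at least 3 days are needed.
4 works (last occupied day: day 4): for example Triage=day 3, Plan=day 1, Review=day 4, Test=day 2, Spec=day 1, QA=day 4, Research=day 1.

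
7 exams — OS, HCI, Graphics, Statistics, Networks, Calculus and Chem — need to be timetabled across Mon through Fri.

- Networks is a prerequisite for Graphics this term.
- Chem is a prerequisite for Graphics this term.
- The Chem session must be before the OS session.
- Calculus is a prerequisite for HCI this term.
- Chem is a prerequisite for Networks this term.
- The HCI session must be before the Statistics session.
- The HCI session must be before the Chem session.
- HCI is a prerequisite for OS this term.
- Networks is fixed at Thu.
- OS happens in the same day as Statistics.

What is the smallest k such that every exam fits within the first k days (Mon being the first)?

The precedence chain requires at least 5 distinct days.
5 works (last occupied day: Fri): for example Calculus=Mon; Networks=Thu; Chem=Wed; Graphics=Fri; HCI=Tue; Statistics=Thu; OS=Thu.

5 days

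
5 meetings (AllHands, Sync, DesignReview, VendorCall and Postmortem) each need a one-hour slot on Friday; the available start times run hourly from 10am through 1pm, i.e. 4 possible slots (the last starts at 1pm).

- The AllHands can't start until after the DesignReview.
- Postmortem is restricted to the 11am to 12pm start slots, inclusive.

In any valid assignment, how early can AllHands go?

Precedence pushes AllHands to at least 11am.
AllHands at 11am is achievable: Postmortem -> 11am; Sync -> 10am; DesignReview -> 10am; AllHands -> 11am; VendorCall -> 10am.

11am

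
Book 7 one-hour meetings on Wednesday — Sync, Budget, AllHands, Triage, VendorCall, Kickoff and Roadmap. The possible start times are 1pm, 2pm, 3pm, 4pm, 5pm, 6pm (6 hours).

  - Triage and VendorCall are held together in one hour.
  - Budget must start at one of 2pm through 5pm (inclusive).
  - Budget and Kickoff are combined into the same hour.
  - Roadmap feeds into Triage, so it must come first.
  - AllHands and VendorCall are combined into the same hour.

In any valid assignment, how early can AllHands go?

AllHands must be in the same hour as Triage, which can't be before 2pm, so AllHands is at least 2pm.
AllHands at 2pm is achievable: Sync -> 1pm, AllHands -> 2pm, Kickoff -> 2pm, Budget -> 2pm, Roadmap -> 1pm, VendorCall -> 2pm, Triage -> 2pm.

2pm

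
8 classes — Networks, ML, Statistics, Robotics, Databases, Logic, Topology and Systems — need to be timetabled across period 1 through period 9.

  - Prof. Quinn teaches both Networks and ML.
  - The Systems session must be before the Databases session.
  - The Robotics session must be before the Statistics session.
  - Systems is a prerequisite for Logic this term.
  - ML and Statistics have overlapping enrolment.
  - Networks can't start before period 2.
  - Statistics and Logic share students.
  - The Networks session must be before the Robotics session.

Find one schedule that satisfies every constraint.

Logic in period 2, Robotics in period 3, Statistics in period 4, Databases in period 2, Networks in period 2, Systems in period 1, Topology in period 1, ML in period 1

Checking: Systems(period 1) before Logic(period 2); Robotics(period 3) before Statistics(period 4); Systems(period 1) before Databases(period 2); Networks(period 2) before Robotics(period 3); Statistics(period 4) != Logic(period 2); Networks(period 2) != ML(period 1); ML(period 1) != Statistics(period 4); Networks=period 2 in [period 2,period 9].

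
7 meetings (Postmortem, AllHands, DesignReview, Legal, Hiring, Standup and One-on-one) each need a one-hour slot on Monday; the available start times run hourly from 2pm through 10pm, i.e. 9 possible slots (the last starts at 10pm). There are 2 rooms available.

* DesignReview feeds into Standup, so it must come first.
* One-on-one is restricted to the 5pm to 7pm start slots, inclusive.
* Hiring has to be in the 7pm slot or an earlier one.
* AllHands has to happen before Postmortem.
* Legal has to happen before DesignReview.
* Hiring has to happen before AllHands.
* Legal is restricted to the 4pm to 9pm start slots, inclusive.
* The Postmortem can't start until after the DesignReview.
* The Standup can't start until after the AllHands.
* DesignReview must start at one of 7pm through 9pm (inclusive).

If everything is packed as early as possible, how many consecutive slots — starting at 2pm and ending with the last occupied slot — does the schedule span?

7 slots

The precedence chain requires at least 3 distinct slots.
With at most 2 per slot and 7 meetings, at least 4 slots are needed.
Propagating the time windows through the other constraints, Postmortem can't land before 8pm — that is slot 7 counting from 2pm — so the schedule must run through at least 7 slots.
7 works (last occupied slot: 8pm): for example Legal=4pm, DesignReview=7pm, AllHands=3pm, Hiring=2pm, Standup=8pm, Postmortem=8pm, One-on-one=5pm.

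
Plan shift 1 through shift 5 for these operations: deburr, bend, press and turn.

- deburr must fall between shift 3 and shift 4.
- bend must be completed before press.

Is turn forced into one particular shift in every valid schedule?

No

turn can be shift 1 (e.g. deburr -> shift 3, press -> shift 2, turn -> shift 1, bend -> shift 1) or shift 2 (e.g. deburr=shift 3, bend=shift 1, press=shift 2, turn=shift 2).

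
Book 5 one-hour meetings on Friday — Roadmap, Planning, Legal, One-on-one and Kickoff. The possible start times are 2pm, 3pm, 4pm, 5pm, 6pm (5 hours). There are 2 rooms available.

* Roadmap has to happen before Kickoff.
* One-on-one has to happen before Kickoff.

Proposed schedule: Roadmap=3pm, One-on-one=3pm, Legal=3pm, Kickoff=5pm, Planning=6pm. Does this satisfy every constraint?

Invalid. There are 2 rooms available.

There are 2 rooms available — violated.
Roadmap has to happen before Kickoff — holds.
One-on-one has to happen before Kickoff — holds.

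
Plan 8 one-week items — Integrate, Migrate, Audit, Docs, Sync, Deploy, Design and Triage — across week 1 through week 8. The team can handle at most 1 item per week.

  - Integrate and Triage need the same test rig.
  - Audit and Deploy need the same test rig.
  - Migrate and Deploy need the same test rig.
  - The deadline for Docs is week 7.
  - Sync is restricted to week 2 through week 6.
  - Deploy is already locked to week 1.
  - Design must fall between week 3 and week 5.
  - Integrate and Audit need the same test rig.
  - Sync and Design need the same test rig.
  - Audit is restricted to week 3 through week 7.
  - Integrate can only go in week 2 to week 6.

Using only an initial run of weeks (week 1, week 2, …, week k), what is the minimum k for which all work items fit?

With at most 1 per week and 8 work items, at least 8 weeks are needed.
Audit can't be placed before week 3, so the schedule must run through at least week 3.
8 works (last occupied week: week 8): for example Integrate -> week 2; Audit -> week 4; Triage -> week 8; Design -> week 3; Sync -> week 5; Docs -> week 6; Migrate -> week 7; Deploy -> week 1.

8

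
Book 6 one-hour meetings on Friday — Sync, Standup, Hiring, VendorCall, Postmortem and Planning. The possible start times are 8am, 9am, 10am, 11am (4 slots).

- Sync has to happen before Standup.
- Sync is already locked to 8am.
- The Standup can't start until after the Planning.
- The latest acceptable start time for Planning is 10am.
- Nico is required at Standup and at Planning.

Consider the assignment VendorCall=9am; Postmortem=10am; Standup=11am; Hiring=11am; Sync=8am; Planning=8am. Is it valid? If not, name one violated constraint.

The Standup can't start until after the Planning — holds.
Sync is already locked to 8am — holds.
Nico is required at Standup and at Planning — holds.
Sync has to happen before Standup — holds.
The latest acceptable start time for Planning is 10am — holds.

Valid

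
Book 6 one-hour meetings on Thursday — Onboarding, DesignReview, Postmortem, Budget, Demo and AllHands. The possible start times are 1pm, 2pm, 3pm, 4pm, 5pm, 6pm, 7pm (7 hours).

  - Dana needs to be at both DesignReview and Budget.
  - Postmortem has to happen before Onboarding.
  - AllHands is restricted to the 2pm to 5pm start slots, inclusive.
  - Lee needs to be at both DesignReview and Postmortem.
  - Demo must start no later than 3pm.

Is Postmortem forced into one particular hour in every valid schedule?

No

Postmortem can be 1pm (e.g. Demo=1pm, Budget=1pm, DesignReview=2pm, Postmortem=1pm, Onboarding=2pm, AllHands=2pm) or 2pm (e.g. Demo=1pm, Onboarding=3pm, Budget=2pm, DesignReview=1pm, AllHands=2pm, Postmortem=2pm).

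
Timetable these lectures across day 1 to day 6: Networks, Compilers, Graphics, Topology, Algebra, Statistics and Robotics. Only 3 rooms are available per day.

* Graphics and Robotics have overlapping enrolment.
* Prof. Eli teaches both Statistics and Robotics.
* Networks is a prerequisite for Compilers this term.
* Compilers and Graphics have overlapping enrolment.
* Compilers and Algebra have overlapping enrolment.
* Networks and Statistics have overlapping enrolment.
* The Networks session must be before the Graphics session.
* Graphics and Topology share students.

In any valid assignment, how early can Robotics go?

Robotics at day 1 is achievable: Graphics in day 3; Compilers in day 2; Algebra in day 3; Networks in day 1; Robotics in day 1; Topology in day 1; Statistics in day 2.

day 1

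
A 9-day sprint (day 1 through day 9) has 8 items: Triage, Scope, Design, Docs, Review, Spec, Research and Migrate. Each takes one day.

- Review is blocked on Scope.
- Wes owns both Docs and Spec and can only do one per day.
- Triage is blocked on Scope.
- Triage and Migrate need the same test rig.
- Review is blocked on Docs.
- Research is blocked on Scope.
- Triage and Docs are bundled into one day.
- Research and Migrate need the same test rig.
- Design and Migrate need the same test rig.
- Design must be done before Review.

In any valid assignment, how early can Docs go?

day 2

Docs must be in the same day as Triage, which can't be before day 2, so Docs is at least day 2; downstream work caps Docs at day 8.
Docs at day 2 is achievable: Docs in day 2, Triage in day 2, Review in day 3, Design in day 1, Migrate in day 3, Research in day 2, Scope in day 1, Spec in day 1.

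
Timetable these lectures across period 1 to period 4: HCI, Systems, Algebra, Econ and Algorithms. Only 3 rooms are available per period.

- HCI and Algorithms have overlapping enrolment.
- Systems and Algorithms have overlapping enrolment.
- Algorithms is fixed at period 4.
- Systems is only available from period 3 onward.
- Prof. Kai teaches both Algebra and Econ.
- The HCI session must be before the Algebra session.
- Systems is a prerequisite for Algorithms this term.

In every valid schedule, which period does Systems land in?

Systems's window is period 3–period 4.
Algorithms is fixed at period 4, and Systems can't share a period with Algorithms.
So Systems must be period 3.

period 3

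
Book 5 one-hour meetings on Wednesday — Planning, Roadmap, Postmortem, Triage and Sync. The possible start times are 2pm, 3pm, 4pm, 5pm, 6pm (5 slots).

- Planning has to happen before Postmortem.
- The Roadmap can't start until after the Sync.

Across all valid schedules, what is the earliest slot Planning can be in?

Downstream work caps Planning at 5pm.
Planning at 2pm is achievable: Sync=2pm; Roadmap=3pm; Postmortem=3pm; Planning=2pm; Triage=2pm.

2pm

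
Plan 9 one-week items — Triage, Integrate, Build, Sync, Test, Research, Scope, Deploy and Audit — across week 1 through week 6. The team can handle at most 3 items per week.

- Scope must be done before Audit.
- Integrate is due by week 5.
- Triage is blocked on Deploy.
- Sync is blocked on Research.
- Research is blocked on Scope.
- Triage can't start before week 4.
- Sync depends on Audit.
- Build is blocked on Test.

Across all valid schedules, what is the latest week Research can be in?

Precedence pushes Research to at least week 2; downstream work caps Research at week 5.
Research at week 5 is achievable: Audit in week 2, Build in week 2, Scope in week 1, Integrate in week 1, Test in week 1, Triage in week 4, Deploy in week 2, Research in week 5, Sync in week 6.

week 5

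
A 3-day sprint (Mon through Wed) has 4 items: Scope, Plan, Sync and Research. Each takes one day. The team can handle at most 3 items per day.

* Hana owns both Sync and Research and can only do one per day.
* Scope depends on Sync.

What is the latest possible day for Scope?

Wed

Precedence pushes Scope to at least Tue.
Scope at Wed is achievable: Scope -> Wed, Research -> Tue, Plan -> Mon, Sync -> Mon.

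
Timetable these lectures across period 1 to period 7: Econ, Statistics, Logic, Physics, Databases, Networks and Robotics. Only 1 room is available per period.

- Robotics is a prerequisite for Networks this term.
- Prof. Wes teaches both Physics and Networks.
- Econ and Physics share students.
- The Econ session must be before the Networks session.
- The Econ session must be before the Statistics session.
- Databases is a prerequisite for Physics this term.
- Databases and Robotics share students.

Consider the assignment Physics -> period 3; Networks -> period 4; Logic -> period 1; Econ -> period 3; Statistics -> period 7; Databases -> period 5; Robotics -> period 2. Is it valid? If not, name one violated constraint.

Only 1 room is available per period — violated.
The Econ session must be before the Networks session — holds.
Prof. Wes teaches both Physics and Networks — holds.
Databases is a prerequisite for Physics this term — violated.
Robotics is a prerequisite for Networks this term — holds.
The Econ session must be before the Statistics session — holds.
Econ and Physics share students — violated.
Databases and Robotics share students — holds.

No — it violates: Econ and Physics share students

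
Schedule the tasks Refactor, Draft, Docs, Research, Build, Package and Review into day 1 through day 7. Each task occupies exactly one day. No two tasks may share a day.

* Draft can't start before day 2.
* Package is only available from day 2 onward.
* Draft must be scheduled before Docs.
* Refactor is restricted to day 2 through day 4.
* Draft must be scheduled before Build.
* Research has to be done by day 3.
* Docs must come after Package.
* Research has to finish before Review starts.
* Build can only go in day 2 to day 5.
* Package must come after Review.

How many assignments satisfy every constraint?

9

Splitting on Refactor: it can be day 2 (3), day 3 (3), day 4 (3). Listing each branch's schedules as (Draft, Docs, Research, Build, Package, Review) by day number:
Refactor=day 2: (3,7,1,4,6,5) (3,7,1,5,6,4) (4,7,1,5,6,3) — 3.
Refactor=day 3: (2,7,1,4,6,5) (2,7,1,5,6,4) (4,7,1,5,6,2) — 3.
Refactor=day 4: (2,7,1,3,6,5) (2,7,1,5,6,3) (3,7,1,5,6,2) — 3.
Summing: 3 + 3 + 3 = 9.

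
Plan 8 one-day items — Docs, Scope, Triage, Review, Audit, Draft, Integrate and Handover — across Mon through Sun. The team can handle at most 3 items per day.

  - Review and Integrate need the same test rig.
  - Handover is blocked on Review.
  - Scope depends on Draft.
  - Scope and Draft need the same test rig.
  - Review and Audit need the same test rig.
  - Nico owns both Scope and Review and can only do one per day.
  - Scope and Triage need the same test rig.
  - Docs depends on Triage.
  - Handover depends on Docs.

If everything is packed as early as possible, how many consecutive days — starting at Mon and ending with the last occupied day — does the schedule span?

3

The precedence chain requires at least 3 distinct days.
With at most 3 per day and 8 tasks, at least 3 days are needed.
3 works (last occupied day: Wed): for example Review in Mon; Triage in Mon; Integrate in Wed; Audit in Tue; Draft in Mon; Docs in Tue; Scope in Tue; Handover in Wed.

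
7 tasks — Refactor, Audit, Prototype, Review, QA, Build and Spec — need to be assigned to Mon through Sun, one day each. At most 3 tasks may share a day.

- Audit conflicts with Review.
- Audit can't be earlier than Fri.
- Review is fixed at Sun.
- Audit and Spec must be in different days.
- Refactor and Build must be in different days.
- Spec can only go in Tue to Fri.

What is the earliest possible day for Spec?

Tue

Spec is available from Tue; Spec's own window allows nothing later than Fri.
Spec at Tue is achievable: QA=Mon, Build=Tue, Audit=Fri, Spec=Tue, Refactor=Mon, Review=Sun, Prototype=Mon.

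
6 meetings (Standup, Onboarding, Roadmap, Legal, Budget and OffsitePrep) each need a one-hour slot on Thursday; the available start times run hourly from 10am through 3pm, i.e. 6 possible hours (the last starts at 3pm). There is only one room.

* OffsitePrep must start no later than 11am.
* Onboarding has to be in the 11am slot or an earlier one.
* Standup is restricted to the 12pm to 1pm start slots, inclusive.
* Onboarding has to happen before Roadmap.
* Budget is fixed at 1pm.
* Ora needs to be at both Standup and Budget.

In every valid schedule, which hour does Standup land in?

12pm

Standup's window is 12pm–1pm.
Budget is fixed at 1pm, and Standup can't share a hour with Budget.
So Standup must be 12pm.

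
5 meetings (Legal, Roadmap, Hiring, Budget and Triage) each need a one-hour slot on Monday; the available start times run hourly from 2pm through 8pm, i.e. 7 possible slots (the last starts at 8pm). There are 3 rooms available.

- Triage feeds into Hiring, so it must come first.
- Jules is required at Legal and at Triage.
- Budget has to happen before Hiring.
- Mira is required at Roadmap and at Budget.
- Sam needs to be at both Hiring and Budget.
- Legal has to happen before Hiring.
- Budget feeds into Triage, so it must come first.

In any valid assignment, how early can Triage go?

Precedence pushes Triage to at least 3pm; downstream work caps Triage at 7pm.
Triage at 3pm is achievable: Triage -> 3pm, Roadmap -> 3pm, Budget -> 2pm, Hiring -> 4pm, Legal -> 2pm.

3pm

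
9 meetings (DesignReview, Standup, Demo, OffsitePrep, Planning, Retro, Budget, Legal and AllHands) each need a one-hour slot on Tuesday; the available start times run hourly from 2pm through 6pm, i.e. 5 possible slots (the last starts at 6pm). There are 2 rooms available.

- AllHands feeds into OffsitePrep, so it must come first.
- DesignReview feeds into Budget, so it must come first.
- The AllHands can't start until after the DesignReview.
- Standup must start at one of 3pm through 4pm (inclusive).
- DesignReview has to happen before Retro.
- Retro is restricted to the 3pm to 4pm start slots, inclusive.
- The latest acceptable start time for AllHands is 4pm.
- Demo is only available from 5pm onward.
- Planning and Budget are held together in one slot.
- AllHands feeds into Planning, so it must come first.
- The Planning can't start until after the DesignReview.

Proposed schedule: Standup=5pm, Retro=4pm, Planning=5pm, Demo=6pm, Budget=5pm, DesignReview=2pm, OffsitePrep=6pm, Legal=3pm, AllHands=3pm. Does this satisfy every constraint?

AllHands feeds into Planning, so it must come first — holds.
The latest acceptable start time for AllHands is 4pm — holds.
The AllHands can't start until after the DesignReview — holds.
DesignReview feeds into Budget, so it must come first — holds.
Retro is restricted to the 3pm to 4pm start slots, inclusive — holds.
Demo is only available from 5pm onward — holds.
There are 2 rooms available — violated.
Standup must start at one of 3pm through 4pm (inclusive) — violated.
DesignReview has to happen before Retro — holds.
Planning and Budget are held together in one slot — holds.
AllHands feeds into OffsitePrep, so it must come first — holds.
The Planning can't start until after the DesignReview — holds.

Invalid. Standup must start at one of 3pm through 4pm (inclusive).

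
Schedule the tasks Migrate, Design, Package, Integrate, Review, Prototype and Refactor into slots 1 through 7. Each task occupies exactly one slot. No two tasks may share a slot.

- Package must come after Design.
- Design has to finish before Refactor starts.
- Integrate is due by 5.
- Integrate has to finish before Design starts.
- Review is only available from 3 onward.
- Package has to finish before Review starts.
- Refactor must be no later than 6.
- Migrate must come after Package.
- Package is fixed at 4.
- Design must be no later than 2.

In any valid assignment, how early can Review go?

5

Review is available from 3; precedence pushes Review to at least 5.
Review at 5 is achievable: Review in 5; Design in 2; Prototype in 7; Integrate in 1; Refactor in 3; Package in 4; Migrate in 6.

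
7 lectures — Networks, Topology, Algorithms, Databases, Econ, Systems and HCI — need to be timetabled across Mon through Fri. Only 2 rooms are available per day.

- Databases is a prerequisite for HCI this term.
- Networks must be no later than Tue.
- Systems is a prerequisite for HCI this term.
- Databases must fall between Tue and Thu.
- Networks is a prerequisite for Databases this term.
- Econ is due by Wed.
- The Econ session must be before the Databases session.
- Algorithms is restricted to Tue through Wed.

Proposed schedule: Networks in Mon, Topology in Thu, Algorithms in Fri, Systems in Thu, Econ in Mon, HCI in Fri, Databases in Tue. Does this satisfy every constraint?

Invalid. Algorithms is restricted to Tue through Wed.

Algorithms is restricted to Tue through Wed — violated.
Systems is a prerequisite for HCI this term — holds.
Econ is due by Wed — holds.
Networks must be no later than Tue — holds.
Only 2 rooms are available per day — holds.
Networks is a prerequisite for Databases this term — holds.
The Econ session must be before the Databases session — holds.
Databases is a prerequisite for HCI this term — holds.
Databases must fall between Tue and Thu — holds.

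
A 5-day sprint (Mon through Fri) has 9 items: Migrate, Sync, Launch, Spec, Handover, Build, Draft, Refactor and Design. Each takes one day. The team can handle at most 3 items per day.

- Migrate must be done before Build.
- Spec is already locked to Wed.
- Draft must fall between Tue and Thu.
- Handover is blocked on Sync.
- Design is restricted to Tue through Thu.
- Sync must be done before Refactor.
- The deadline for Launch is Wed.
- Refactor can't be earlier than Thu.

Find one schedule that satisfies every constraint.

Design in Tue, Build in Wed, Spec in Wed, Handover in Tue, Sync in Mon, Launch in Mon, Draft in Tue, Migrate in Mon, Refactor in Thu

Checking: Migrate(Mon) before Build(Wed); Sync(Mon) before Refactor(Thu); Sync(Mon) before Handover(Tue); Launch=Mon in [Mon,Wed]; Refactor=Thu in [Thu,Fri]; Design=Tue in [Tue,Thu]; Spec=Wed in [Wed,Wed]; Draft=Tue in [Tue,Thu]; max 3 per day (cap 3).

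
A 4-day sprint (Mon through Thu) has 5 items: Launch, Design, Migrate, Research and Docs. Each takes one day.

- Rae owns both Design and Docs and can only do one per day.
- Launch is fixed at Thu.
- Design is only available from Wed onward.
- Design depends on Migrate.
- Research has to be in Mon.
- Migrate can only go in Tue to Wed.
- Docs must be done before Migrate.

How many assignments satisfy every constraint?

Enumerating: Research in Mon, Launch in Thu, Docs in Mon, Design in Wed, Migrate in Tue | Research in Mon, Docs in Mon, Migrate in Tue, Design in Thu, Launch in Thu | Design in Thu; Migrate in Wed; Launch in Thu; Docs in Mon; Research in Mon | Migrate in Wed; Design in Thu; Research in Mon; Docs in Tue; Launch in Thu.

4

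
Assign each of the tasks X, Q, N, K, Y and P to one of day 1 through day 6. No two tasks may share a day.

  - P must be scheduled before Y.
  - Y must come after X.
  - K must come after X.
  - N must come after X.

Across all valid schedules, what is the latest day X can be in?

Downstream work caps X at day 5.
X at day 3 is achievable: K in day 6; P in day 1; Q in day 2; X in day 3; Y in day 4; N in day 5.
Nothing later works — the capacity limit rule out every day after day 3.

day 3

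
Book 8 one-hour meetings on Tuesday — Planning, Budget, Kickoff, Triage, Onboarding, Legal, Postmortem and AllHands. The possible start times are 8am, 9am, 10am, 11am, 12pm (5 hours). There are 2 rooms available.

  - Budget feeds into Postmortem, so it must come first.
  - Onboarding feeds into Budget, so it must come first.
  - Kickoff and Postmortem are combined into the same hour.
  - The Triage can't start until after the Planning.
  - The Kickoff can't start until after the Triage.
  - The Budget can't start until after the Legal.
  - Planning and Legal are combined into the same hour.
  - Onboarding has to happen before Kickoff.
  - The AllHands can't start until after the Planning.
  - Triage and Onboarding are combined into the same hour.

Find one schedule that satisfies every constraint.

Legal=8am; Triage=9am; AllHands=10am; Postmortem=11am; Budget=10am; Kickoff=11am; Onboarding=9am; Planning=8am

Checking: Legal(8am) before Budget(10am); Onboarding(9am) before Budget(10am); Planning(8am) before Triage(9am); Budget(10am) before Postmortem(11am); Triage(9am) before Kickoff(11am); Planning(8am) before AllHands(10am); Onboarding(9am) before Kickoff(11am); Kickoff = Postmortem = 11am; Triage = Onboarding = 9am; Planning = Legal = 8am; max 2 per hour (cap 2).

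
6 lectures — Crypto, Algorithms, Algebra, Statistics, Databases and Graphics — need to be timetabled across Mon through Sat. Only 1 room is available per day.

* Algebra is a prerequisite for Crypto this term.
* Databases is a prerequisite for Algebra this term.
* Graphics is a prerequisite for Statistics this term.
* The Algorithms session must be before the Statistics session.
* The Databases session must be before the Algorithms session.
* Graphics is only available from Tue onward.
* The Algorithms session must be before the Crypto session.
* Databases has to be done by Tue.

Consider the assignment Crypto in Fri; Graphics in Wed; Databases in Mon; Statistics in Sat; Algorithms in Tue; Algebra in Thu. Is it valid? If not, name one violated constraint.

Yes, all constraints hold

Databases is a prerequisite for Algebra this term — holds.
Algebra is a prerequisite for Crypto this term — holds.
Databases has to be done by Tue — holds.
Only 1 room is available per day — holds.
The Databases session must be before the Algorithms session — holds.
The Algorithms session must be before the Statistics session — holds.
Graphics is a prerequisite for Statistics this term — holds.
Graphics is only available from Tue onward — holds.
The Algorithms session must be before the Crypto session — holds.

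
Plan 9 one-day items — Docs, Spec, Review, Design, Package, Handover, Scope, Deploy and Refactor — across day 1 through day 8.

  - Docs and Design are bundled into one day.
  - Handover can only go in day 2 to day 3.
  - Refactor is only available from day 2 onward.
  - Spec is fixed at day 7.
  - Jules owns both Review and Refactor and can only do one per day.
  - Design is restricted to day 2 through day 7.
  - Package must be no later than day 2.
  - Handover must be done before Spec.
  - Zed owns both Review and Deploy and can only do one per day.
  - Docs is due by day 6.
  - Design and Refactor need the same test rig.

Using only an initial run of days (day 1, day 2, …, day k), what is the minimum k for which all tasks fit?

7 days

The precedence chain requires at least 2 distinct days.
Spec can't be placed before day 7, so the schedule must run through at least day 7.
7 works (last occupied day: day 7): for example Review in day 1; Refactor in day 3; Deploy in day 2; Handover in day 2; Design in day 2; Scope in day 1; Spec in day 7; Docs in day 2; Package in day 1.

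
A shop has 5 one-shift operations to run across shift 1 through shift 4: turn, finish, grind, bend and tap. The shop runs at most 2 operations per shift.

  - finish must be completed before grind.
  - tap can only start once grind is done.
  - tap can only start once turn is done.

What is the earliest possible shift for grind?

shift 2

Precedence pushes grind to at least shift 2; downstream work caps grind at shift 3.
grind at shift 2 is achievable: tap=shift 3; finish=shift 1; bend=shift 2; turn=shift 1; grind=shift 2.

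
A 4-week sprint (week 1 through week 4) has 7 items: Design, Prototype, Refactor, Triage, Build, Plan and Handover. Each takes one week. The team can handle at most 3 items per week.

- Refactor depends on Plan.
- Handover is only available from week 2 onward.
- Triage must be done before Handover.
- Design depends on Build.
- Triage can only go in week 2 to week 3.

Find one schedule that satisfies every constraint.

Triage in week 2; Build in week 1; Plan in week 1; Design in week 2; Prototype in week 1; Refactor in week 2; Handover in week 3

Checking: Build(week 1) before Design(week 2); Triage(week 2) before Handover(week 3); Plan(week 1) before Refactor(week 2); Triage=week 2 in [week 2,week 3]; Handover=week 3 in [week 2,week 4]; max 3 per week (cap 3).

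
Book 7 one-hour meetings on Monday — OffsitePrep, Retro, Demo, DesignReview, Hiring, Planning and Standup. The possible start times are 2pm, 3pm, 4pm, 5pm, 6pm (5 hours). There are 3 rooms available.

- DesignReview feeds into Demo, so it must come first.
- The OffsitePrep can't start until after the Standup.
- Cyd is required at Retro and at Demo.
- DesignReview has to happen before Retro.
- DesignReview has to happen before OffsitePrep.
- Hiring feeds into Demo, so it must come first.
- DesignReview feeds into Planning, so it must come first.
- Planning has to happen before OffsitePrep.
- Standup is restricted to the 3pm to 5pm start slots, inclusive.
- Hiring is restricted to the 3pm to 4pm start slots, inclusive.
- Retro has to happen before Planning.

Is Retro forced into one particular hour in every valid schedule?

No

Retro can be 3pm (e.g. Standup=3pm; Demo=4pm; DesignReview=2pm; Hiring=3pm; OffsitePrep=5pm; Retro=3pm; Planning=4pm) or 4pm (e.g. Standup in 3pm, OffsitePrep in 6pm, DesignReview in 2pm, Planning in 5pm, Retro in 4pm, Hiring in 3pm, Demo in 5pm).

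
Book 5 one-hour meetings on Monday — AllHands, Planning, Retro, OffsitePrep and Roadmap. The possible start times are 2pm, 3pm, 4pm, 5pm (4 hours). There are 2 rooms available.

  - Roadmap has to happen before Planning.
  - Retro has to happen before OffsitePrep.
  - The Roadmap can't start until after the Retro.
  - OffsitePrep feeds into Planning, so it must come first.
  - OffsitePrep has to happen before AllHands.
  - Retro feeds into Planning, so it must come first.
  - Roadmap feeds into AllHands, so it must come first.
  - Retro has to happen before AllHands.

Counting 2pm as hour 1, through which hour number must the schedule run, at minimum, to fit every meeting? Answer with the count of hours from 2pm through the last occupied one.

The precedence chain requires at least 3 distinct hours.
With at most 2 per hour and 5 meetings, at least 3 hours are needed.
3 works (last occupied hour: 4pm): for example AllHands -> 4pm, Planning -> 4pm, Roadmap -> 3pm, Retro -> 2pm, OffsitePrep -> 3pm.

3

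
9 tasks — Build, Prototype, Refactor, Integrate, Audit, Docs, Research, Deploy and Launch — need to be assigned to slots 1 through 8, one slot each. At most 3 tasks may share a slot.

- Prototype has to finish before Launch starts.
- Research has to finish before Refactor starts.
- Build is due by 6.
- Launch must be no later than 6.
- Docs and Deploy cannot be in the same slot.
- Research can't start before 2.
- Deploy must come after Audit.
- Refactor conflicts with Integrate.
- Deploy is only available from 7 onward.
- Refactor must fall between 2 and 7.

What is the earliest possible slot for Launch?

Precedence pushes Launch to at least 2; Launch's own window allows nothing later than 6.
Launch at 2 is achievable: Build=1; Integrate=2; Research=2; Launch=2; Docs=3; Refactor=3; Audit=1; Deploy=7; Prototype=1.

2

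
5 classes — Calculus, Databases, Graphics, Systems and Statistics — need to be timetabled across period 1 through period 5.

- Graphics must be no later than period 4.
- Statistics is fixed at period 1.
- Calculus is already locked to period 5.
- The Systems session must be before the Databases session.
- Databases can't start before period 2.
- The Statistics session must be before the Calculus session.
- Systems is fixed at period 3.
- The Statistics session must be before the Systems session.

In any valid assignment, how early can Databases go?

period 4

Databases is available from period 2; precedence pushes Databases to at least period 4.
Databases at period 4 is achievable: Graphics=period 1, Systems=period 3, Statistics=period 1, Databases=period 4, Calculus=period 5.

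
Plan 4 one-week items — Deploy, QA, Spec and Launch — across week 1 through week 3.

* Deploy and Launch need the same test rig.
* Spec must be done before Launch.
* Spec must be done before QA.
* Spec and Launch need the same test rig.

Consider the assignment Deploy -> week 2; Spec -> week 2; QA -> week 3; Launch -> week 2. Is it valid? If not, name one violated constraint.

No — it violates: Deploy and Launch need the same test rig

Spec must be done before QA — holds.
Spec and Launch need the same test rig — violated.
Spec must be done before Launch — violated.
Deploy and Launch need the same test rig — violated.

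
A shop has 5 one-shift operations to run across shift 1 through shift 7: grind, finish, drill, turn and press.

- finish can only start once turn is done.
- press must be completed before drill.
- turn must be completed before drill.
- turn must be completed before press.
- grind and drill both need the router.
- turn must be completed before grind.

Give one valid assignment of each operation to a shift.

press in shift 2, finish in shift 2, drill in shift 3, turn in shift 1, grind in shift 2

Checking: turn(shift 1) before press(shift 2); turn(shift 1) before finish(shift 2); press(shift 2) before drill(shift 3); turn(shift 1) before drill(shift 3); turn(shift 1) before grind(shift 2); grind(shift 2) != drill(shift 3).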